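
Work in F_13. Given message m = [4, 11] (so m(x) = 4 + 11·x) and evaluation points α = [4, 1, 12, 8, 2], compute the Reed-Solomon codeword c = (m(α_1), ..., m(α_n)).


c = [9, 2, 6, 1, 0]

Message polynomial: m(x) = 4 + 11·x (mod 13).
For each evaluation point α_i, compute m(α_i) mod 13:
  α_1 = 4: Horner steps 11 → 9, so m(4) = 9.
  α_2 = 1: Horner steps 11 → 2, so m(1) = 2.
  α_3 = 12: Horner steps 11 → 6, so m(12) = 6.
  α_4 = 8: Horner steps 11 → 1, so m(8) = 1.
  α_5 = 2: Horner steps 11 → 0, so m(2) = 0.
Codeword c = [9, 2, 6, 1, 0] ∈ F_13^5.


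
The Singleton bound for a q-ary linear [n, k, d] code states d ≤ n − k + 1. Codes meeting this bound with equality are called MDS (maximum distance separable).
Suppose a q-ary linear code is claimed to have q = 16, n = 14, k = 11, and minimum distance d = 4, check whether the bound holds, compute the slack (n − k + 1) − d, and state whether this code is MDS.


Singleton RHS = n − k + 1 = 4, slack = 0, bound satisfied, MDS.

Singleton bound: d ≤ n − k + 1.
Here n = 14, k = 11, so n − k + 1 = 4.
Given d = 4, check d ≤ 4: YES.
Slack = (n − k + 1) − d = 0.
The code is MDS (slack = 0).
Description: the claimed parameters are [14, 11, 4]_16; such a code would be MDS (meets Singleton bound).


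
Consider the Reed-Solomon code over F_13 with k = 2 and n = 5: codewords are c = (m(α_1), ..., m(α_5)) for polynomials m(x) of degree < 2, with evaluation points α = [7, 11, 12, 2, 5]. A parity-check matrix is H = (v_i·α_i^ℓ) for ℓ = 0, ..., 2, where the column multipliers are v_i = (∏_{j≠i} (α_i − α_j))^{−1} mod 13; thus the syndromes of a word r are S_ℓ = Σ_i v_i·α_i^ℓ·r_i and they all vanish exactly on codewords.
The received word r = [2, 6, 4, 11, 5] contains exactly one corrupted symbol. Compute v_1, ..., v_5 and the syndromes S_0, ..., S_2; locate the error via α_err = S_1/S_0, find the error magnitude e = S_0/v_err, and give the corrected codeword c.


S = (8, 4, 2), error at position 1, error magnitude e = 1, c = [1, 6, 4, 11, 5].

Step 1: column multipliers v_i = (∏_{j≠i}(α_i − α_j))^{−1} mod 13.
  i = 1 (α = 7): (7−11)(7−12)(7−2)(7−5) = (−4)·(−5)·5·2 = 200 ≡ 5, so v_1 = 5^{−1} = 8 (mod 13).
  i = 2 (α = 11): (11−7)(11−12)(11−2)(11−5) = 4·(−1)·9·6 = −216 ≡ 5, so v_2 = 5^{−1} = 8 (mod 13).
  i = 3 (α = 12): (12−7)(12−11)(12−2)(12−5) = 5·1·10·7 = 350 ≡ 12, so v_3 = 12^{−1} = 12 (mod 13).
  i = 4 (α = 2): (2−7)(2−11)(2−12)(2−5) = (−5)·(−9)·(−10)·(−3) = 1350 ≡ 11, so v_4 = 11^{−1} = 6 (mod 13).
  i = 5 (α = 5): (5−7)(5−11)(5−12)(5−2) = (−2)·(−6)·(−7)·3 = −252 ≡ 8, so v_5 = 8^{−1} = 5 (mod 13).
  v = [8, 8, 12, 6, 5].
Step 2: syndromes of r = [2, 6, 4, 11, 5] (all sums mod 13).
  S_0 = Σ v_i r_i = 8·2 + 8·6 + 12·4 + 6·11 + 5·5 = 203 ≡ 8.
  S_1 = Σ v_i α_i r_i = 8·7·2 + 8·11·6 + 12·12·4 + 6·2·11 + 5·5·5 = 1473 ≡ 4.
  α_i^2 mod 13 = [10, 4, 1, 4, 12].
  S_2 = Σ v_i α_i^2 r_i = 8·10·2 + 8·4·6 + 12·1·4 + 6·4·11 + 5·12·5 = 964 ≡ 2.
  S = (8, 4, 2) ≠ 0, so r is not a codeword (an error is present).
Step 3: locate the error. For a single error e at position i, S_ℓ = v_i·e·α_i^ℓ, so α_err = S_1/S_0.
  S_0^{−1} = 8^{−1} = 5 (mod 13), so α_err = 4·5 = 20 ≡ 7 = α_1. Error position i = 1.
  Consistency check: S_2/S_1 = 2·10 = 20 ≡ 7 = α_err ✓ (single-error assumption holds).
Step 4: error magnitude e = S_0/v_1 = S_0·∏_{j≠1}(α_1 − α_j) = 8·5 = 40 ≡ 1 (mod 13).
Step 5: correct position 1: c_1 = r_1 − e = 2 − 1 ≡ 1 (mod 13). Hence c = [1, 6, 4, 11, 5].
  Check: interpolating c through the α_i gives m(x) = 2 + 11·x (degree < 2) with m(α_i) = c_i for every i, so c is indeed a codeword.


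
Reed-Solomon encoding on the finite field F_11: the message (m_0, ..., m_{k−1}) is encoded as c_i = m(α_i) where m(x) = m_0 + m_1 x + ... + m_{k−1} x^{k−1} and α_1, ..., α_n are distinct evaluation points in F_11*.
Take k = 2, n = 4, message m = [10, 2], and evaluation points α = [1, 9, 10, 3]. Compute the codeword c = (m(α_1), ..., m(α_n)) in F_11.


c = [1, 6, 8, 5]

Message polynomial: m(x) = 10 + 2·x (mod 11).
For each evaluation point α_i, compute m(α_i) mod 11:
  α_1 = 1: Horner steps 2 → 1, so m(1) = 1.
  α_2 = 9: Horner steps 2 → 6, so m(9) = 6.
  α_3 = 10: Horner steps 2 → 8, so m(10) = 8.
  α_4 = 3: Horner steps 2 → 5, so m(3) = 5.
Codeword c = [1, 6, 8, 5] ∈ F_11^4.


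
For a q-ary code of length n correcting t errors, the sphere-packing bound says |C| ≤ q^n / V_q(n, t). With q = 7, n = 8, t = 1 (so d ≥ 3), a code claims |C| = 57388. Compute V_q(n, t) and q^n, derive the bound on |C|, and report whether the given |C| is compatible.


V_q(n, t) = 49, q^n = 5764801, Hamming bound = 117649, |C| = 57388 ≤ bound (satisfied).

Step 1: Compute V_q(n, t) = Σ_{j=0}^1 C(n, j) (q−1)^j.
  j = 0: C(8,0)·(6)^0 = 1·1 = 1.
  j = 1: C(8,1)·(6)^1 = 8·6 = 48.
  V_q(n, t) = 1 + 48 = 49.
Step 2: q^n = 7^8 = 5764801.
Step 3: Hamming bound ⌊q^n / V_q(n,t)⌋ = ⌊5764801/49⌋ = 117649.
Step 4: Compare |C| = 57388 to 117649: satisfied.
The claimed |C| lies below the Hamming bound.


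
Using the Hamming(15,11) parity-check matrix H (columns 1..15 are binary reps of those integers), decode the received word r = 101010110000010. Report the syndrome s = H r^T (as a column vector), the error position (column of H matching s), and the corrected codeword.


s = (0, 1, 1, 0)^T, error position = 6, corrected codeword c = 101011110000010

Compute s = H r^T mod 2 one row at a time:
  s_1 = 1 + 0 + 0 + 0 + 0 + 0 + 1 + 0 = 2 ≡ 0 (mod 2).
  s_2 = 0 + 1 + 0 + 1 + 0 + 0 + 1 + 0 = 3 ≡ 1 (mod 2).
  s_3 = 0 + 1 + 0 + 1 + 0 + 0 + 1 + 0 = 3 ≡ 1 (mod 2).
  s_4 = 1 + 1 + 1 + 1 + 0 + 0 + 0 + 0 = 4 ≡ 0 (mod 2).
s = (0, 1, 1, 0)^T — this equals column 6 of H (binary 0110), so error is at position 6.
Correct: flip bit 6 of r = 101010110000010 to get c = 101011110000010.


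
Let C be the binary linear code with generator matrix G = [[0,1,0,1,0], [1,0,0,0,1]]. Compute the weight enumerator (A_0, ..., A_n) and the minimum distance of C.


Weight distribution: A_0 = 1, A_2 = 2, A_4 = 1. Minimum distance d = 2.

Enumerate all 2^2 = 4 messages m ∈ F_2^2.
For each, compute codeword c = mG in F_2^5, then tally its weight.
  m = 00 → c = 00000, weight = 0.
  m = 10 → c = 01010, weight = 2.
  m = 01 → c = 10001, weight = 2.
  m = 11 → c = 11011, weight = 4.
Tally weights:
  weight 0: 1 codewords.
  weight 2: 2 codewords.
  weight 4: 1 codewords.
Minimum distance d = smallest w > 0 with A_w > 0 = 2.
Sanity: Σ A_w = 4 = 2^2 = 4 ✓.


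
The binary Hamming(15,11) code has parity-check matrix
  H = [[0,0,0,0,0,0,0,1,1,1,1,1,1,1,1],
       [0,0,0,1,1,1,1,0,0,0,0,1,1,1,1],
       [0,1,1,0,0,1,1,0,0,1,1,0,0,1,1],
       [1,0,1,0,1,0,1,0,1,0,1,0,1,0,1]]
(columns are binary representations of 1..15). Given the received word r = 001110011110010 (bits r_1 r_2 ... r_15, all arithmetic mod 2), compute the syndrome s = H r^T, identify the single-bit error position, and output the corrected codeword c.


s = (1, 1, 0, 0)^T, error position = 12, corrected codeword c = 001110011111010

Compute s = H r^T mod 2 one row at a time:
  s_1 = 1 + 1 + 1 + 1 + 0 + 0 + 1 + 0 = 5 ≡ 1 (mod 2).
  s_2 = 1 + 1 + 0 + 0 + 0 + 0 + 1 + 0 = 3 ≡ 1 (mod 2).
  s_3 = 0 + 1 + 0 + 0 + 1 + 1 + 1 + 0 = 4 ≡ 0 (mod 2).
  s_4 = 0 + 1 + 1 + 0 + 1 + 1 + 0 + 0 = 4 ≡ 0 (mod 2).
s = (1, 1, 0, 0)^T — this equals column 12 of H (binary 1100), so error is at position 12.
Correct: flip bit 12 of r = 001110011110010 to get c = 001110011111010.


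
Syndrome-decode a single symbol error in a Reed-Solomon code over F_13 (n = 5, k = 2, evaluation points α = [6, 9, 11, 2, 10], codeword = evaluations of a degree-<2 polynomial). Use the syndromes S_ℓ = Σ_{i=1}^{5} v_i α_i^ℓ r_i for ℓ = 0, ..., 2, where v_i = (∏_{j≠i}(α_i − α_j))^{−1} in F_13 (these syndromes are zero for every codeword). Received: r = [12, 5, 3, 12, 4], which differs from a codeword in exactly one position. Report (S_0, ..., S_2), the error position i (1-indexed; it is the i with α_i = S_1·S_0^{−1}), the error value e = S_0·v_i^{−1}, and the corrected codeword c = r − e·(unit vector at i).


S = (8, 9, 2), error at position 1, error magnitude e = 4, c = [8, 5, 3, 12, 4].

Step 1: column multipliers v_i = (∏_{j≠i}(α_i − α_j))^{−1} mod 13.
  i = 1 (α = 6): (6−9)(6−11)(6−2)(6−10) = (−3)·(−5)·4·(−4) = −240 ≡ 7, so v_1 = 7^{−1} = 2 (mod 13).
  i = 2 (α = 9): (9−6)(9−11)(9−2)(9−10) = 3·(−2)·7·(−1) = 42 ≡ 3, so v_2 = 3^{−1} = 9 (mod 13).
  i = 3 (α = 11): (11−6)(11−9)(11−2)(11−10) = 5·2·9·1 = 90 ≡ 12, so v_3 = 12^{−1} = 12 (mod 13).
  i = 4 (α = 2): (2−6)(2−9)(2−11)(2−10) = (−4)·(−7)·(−9)·(−8) = 2016 ≡ 1, so v_4 = 1^{−1} = 1 (mod 13).
  i = 5 (α = 10): (10−6)(10−9)(10−11)(10−2) = 4·1·(−1)·8 = −32 ≡ 7, so v_5 = 7^{−1} = 2 (mod 13).
  v = [2, 9, 12, 1, 2].
Step 2: syndromes of r = [12, 5, 3, 12, 4] (all sums mod 13).
  S_0 = Σ v_i r_i = 2·12 + 9·5 + 12·3 + 1·12 + 2·4 = 125 ≡ 8.
  S_1 = Σ v_i α_i r_i = 2·6·12 + 9·9·5 + 12·11·3 + 1·2·12 + 2·10·4 = 1049 ≡ 9.
  α_i^2 mod 13 = [10, 3, 4, 4, 9].
  S_2 = Σ v_i α_i^2 r_i = 2·10·12 + 9·3·5 + 12·4·3 + 1·4·12 + 2·9·4 = 639 ≡ 2.
  S = (8, 9, 2) ≠ 0, so r is not a codeword (an error is present).
Step 3: locate the error. For a single error e at position i, S_ℓ = v_i·e·α_i^ℓ, so α_err = S_1/S_0.
  S_0^{−1} = 8^{−1} = 5 (mod 13), so α_err = 9·5 = 45 ≡ 6 = α_1. Error position i = 1.
  Consistency check: S_2/S_1 = 2·3 = 6 ≡ 6 = α_err ✓ (single-error assumption holds).
Step 4: error magnitude e = S_0/v_1 = S_0·∏_{j≠1}(α_1 − α_j) = 8·7 = 56 ≡ 4 (mod 13).
Step 5: correct position 1: c_1 = r_1 − e = 12 − 4 ≡ 8 (mod 13). Hence c = [8, 5, 3, 12, 4].
  Check: interpolating c through the α_i gives m(x) = 1 + 12·x (degree < 2) with m(α_i) = c_i for every i, so c is indeed a codeword.


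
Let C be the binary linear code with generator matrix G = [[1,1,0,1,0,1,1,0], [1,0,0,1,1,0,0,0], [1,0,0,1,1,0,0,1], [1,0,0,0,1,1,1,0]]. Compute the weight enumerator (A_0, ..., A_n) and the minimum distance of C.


Weight distribution: A_0 = 1, A_1 = 1, A_2 = 1, A_3 = 4, A_4 = 5, A_5 = 3, A_6 = 1. Minimum distance d = 1.

Enumerate all 2^4 = 16 messages m ∈ F_2^4.
For each, compute codeword c = mG in F_2^8, then tally its weight.
  m = 0000 → c = 00000000, weight = 0.
  m = 1000 → c = 11010110, weight = 5.
  m = 0100 → c = 10011000, weight = 3.
  m = 1100 → c = 01001110, weight = 4.
  m = 0010 → c = 10011001, weight = 4.
  m = 1010 → c = 01001111, weight = 5.
  m = 0110 → c = 00000001, weight = 1.
  m = 1110 → c = 11010111, weight = 6.
  m = 0001 → c = 10001110, weight = 4.
  m = 1001 → c = 01011000, weight = 3.
  m = 0101 → c = 00010110, weight = 3.
  m = 1101 → c = 11000000, weight = 2.
  m = 0011 → c = 00010111, weight = 4.
  m = 1011 → c = 11000001, weight = 3.
  m = 0111 → c = 10001111, weight = 5.
  m = 1111 → c = 01011001, weight = 4.
Tally weights:
  weight 0: 1 codewords.
  weight 1: 1 codewords.
  weight 2: 1 codewords.
  weight 3: 4 codewords.
  weight 4: 5 codewords.
  weight 5: 3 codewords.
  weight 6: 1 codewords.
Minimum distance d = smallest w > 0 with A_w > 0 = 1.
Sanity: Σ A_w = 16 = 2^4 = 16 ✓.


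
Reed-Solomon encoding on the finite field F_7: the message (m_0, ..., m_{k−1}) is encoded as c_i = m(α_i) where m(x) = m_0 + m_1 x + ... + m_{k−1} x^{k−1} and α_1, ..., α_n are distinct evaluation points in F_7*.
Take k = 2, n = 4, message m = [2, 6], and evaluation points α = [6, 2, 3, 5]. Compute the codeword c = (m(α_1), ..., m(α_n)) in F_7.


c = [3, 0, 6, 4]

Message polynomial: m(x) = 2 + 6·x (mod 7).
For each evaluation point α_i, compute m(α_i) mod 7:
  α_1 = 6: Horner steps 6 → 3, so m(6) = 3.
  α_2 = 2: Horner steps 6 → 0, so m(2) = 0.
  α_3 = 3: Horner steps 6 → 6, so m(3) = 6.
  α_4 = 5: Horner steps 6 → 4, so m(5) = 4.
Codeword c = [3, 0, 6, 4] ∈ F_7^4.


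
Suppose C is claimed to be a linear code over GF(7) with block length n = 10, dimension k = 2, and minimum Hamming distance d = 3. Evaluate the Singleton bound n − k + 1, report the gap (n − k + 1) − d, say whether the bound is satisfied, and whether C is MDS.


Singleton RHS = n − k + 1 = 9, slack = 6, bound satisfied, not MDS.

Singleton bound: d ≤ n − k + 1.
Here n = 10, k = 2, so n − k + 1 = 9.
Given d = 3, check d ≤ 9: YES.
Slack = (n − k + 1) − d = 6.
The code is NOT MDS (slack = 6 > 0).
Description: the claimed parameters are [10, 2, 3]_7; such a code would be non-MDS.


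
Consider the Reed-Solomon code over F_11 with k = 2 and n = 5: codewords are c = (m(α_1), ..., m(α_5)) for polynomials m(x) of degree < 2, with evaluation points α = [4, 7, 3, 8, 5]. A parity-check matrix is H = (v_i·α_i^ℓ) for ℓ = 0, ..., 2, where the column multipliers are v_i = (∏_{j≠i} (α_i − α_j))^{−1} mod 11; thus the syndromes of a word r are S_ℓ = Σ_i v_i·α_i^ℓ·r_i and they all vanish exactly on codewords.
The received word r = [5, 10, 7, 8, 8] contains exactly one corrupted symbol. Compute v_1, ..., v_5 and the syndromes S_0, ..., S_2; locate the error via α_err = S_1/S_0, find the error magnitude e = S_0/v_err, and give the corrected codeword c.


S = (5, 3, 4), error at position 5, error magnitude e = 5, c = [5, 10, 7, 8, 3].

Step 1: column multipliers v_i = (∏_{j≠i}(α_i − α_j))^{−1} mod 11.
  i = 1 (α = 4): (4−7)(4−3)(4−8)(4−5) = (−3)·1·(−4)·(−1) = −12 ≡ 10, so v_1 = 10^{−1} = 10 (mod 11).
  i = 2 (α = 7): (7−4)(7−3)(7−8)(7−5) = 3·4·(−1)·2 = −24 ≡ 9, so v_2 = 9^{−1} = 5 (mod 11).
  i = 3 (α = 3): (3−4)(3−7)(3−8)(3−5) = (−1)·(−4)·(−5)·(−2) = 40 ≡ 7, so v_3 = 7^{−1} = 8 (mod 11).
  i = 4 (α = 8): (8−4)(8−7)(8−3)(8−5) = 4·1·5·3 = 60 ≡ 5, so v_4 = 5^{−1} = 9 (mod 11).
  i = 5 (α = 5): (5−4)(5−7)(5−3)(5−8) = 1·(−2)·2·(−3) = 12 ≡ 1, so v_5 = 1^{−1} = 1 (mod 11).
  v = [10, 5, 8, 9, 1].
Step 2: syndromes of r = [5, 10, 7, 8, 8] (all sums mod 11).
  S_0 = Σ v_i r_i = 10·5 + 5·10 + 8·7 + 9·8 + 1·8 = 236 ≡ 5.
  S_1 = Σ v_i α_i r_i = 10·4·5 + 5·7·10 + 8·3·7 + 9·8·8 + 1·5·8 = 1334 ≡ 3.
  α_i^2 mod 11 = [5, 5, 9, 9, 3].
  S_2 = Σ v_i α_i^2 r_i = 10·5·5 + 5·5·10 + 8·9·7 + 9·9·8 + 1·3·8 = 1676 ≡ 4.
  S = (5, 3, 4) ≠ 0, so r is not a codeword (an error is present).
Step 3: locate the error. For a single error e at position i, S_ℓ = v_i·e·α_i^ℓ, so α_err = S_1/S_0.
  S_0^{−1} = 5^{−1} = 9 (mod 11), so α_err = 3·9 = 27 ≡ 5 = α_5. Error position i = 5.
  Consistency check: S_2/S_1 = 4·4 = 16 ≡ 5 = α_err ✓ (single-error assumption holds).
Step 4: error magnitude e = S_0/v_5 = S_0·∏_{j≠5}(α_5 − α_j) = 5·1 = 5 ≡ 5 (mod 11).
Step 5: correct position 5: c_5 = r_5 − e = 8 − 5 ≡ 3 (mod 11). Hence c = [5, 10, 7, 8, 3].
  Check: interpolating c through the α_i gives m(x) = 2 + 9·x (degree < 2) with m(α_i) = c_i for every i, so c is indeed a codeword.


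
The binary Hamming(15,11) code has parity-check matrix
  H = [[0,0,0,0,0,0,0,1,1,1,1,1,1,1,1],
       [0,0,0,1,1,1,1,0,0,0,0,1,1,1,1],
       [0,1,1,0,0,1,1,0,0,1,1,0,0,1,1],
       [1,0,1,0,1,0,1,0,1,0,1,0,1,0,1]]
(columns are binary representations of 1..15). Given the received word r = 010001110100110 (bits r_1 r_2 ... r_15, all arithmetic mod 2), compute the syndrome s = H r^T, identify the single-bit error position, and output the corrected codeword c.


s = (0, 0, 1, 0)^T, error position = 2, corrected codeword c = 000001110100110

Compute s = H r^T mod 2 one row at a time:
  s_1 = 1 + 0 + 1 + 0 + 0 + 1 + 1 + 0 = 4 ≡ 0 (mod 2).
  s_2 = 0 + 0 + 1 + 1 + 0 + 1 + 1 + 0 = 4 ≡ 0 (mod 2).
  s_3 = 1 + 0 + 1 + 1 + 1 + 0 + 1 + 0 = 5 ≡ 1 (mod 2).
  s_4 = 0 + 0 + 0 + 1 + 0 + 0 + 1 + 0 = 2 ≡ 0 (mod 2).
s = (0, 0, 1, 0)^T — this equals column 2 of H (binary 0010), so error is at position 2.
Correct: flip bit 2 of r = 010001110100110 to get c = 000001110100110.


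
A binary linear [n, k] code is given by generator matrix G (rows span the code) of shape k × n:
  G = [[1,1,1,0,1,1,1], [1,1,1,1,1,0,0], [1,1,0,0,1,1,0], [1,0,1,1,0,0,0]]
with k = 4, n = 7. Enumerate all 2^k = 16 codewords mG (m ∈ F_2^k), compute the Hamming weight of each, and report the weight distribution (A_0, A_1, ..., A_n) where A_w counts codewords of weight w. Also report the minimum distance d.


Weight distribution: A_0 = 1, A_2 = 3, A_3 = 4, A_4 = 3, A_5 = 4, A_6 = 1. Minimum distance d = 2.

Enumerate all 2^4 = 16 messages m ∈ F_2^4.
For each, compute codeword c = mG in F_2^7, then tally its weight.
  m = 0000 → c = 0000000, weight = 0.
  m = 1000 → c = 1110111, weight = 6.
  m = 0100 → c = 1111100, weight = 5.
  m = 1100 → c = 0001011, weight = 3.
  m = 0010 → c = 1100110, weight = 4.
  m = 1010 → c = 0010001, weight = 2.
  m = 0110 → c = 0011010, weight = 3.
  m = 1110 → c = 1101101, weight = 5.
  m = 0001 → c = 1011000, weight = 3.
  m = 1001 → c = 0101111, weight = 5.
  m = 0101 → c = 0100100, weight = 2.
  m = 1101 → c = 1010011, weight = 4.
  m = 0011 → c = 0111110, weight = 5.
  m = 1011 → c = 1001001, weight = 3.
  m = 0111 → c = 1000010, weight = 2.
  m = 1111 → c = 0110101, weight = 4.
Tally weights:
  weight 0: 1 codewords.
  weight 2: 3 codewords.
  weight 3: 4 codewords.
  weight 4: 3 codewords.
  weight 5: 4 codewords.
  weight 6: 1 codewords.
Minimum distance d = smallest w > 0 with A_w > 0 = 2.
Sanity: Σ A_w = 16 = 2^4 = 16 ✓.


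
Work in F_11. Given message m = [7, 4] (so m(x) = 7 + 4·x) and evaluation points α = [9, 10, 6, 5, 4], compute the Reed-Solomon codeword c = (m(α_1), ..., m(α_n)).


c = [10, 3, 9, 5, 1]

Message polynomial: m(x) = 7 + 4·x (mod 11).
For each evaluation point α_i, compute m(α_i) mod 11:
  α_1 = 9: Horner steps 4 → 10, so m(9) = 10.
  α_2 = 10: Horner steps 4 → 3, so m(10) = 3.
  α_3 = 6: Horner steps 4 → 9, so m(6) = 9.
  α_4 = 5: Horner steps 4 → 5, so m(5) = 5.
  α_5 = 4: Horner steps 4 → 1, so m(4) = 1.
Codeword c = [10, 3, 9, 5, 1] ∈ F_11^5.


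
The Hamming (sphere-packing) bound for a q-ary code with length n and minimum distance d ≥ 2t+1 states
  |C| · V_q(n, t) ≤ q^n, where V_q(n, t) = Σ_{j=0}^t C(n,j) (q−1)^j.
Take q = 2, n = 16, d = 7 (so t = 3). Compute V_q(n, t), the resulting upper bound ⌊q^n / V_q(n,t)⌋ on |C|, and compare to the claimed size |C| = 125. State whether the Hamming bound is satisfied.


V_q(n, t) = 697, q^n = 65536, Hamming bound = 94, |C| = 125 > bound (violated).

Step 1: Compute V_q(n, t) = Σ_{j=0}^3 C(n, j) (q−1)^j.
  j = 0: C(16,0)·(1)^0 = 1·1 = 1.
  j = 1: C(16,1)·(1)^1 = 16·1 = 16.
  j = 2: C(16,2)·(1)^2 = 120·1 = 120.
  j = 3: C(16,3)·(1)^3 = 560·1 = 560.
  V_q(n, t) = 1 + 16 + 120 + 560 = 697.
Step 2: q^n = 2^16 = 65536.
Step 3: Hamming bound ⌊q^n / V_q(n,t)⌋ = ⌊65536/697⌋ = 94.
Step 4: Compare |C| = 125 to 94: violated.
The claimed |C| lies above the Hamming bound, so no 2-ary code of length 16 with d ≥ 7 can have 125 codewords.


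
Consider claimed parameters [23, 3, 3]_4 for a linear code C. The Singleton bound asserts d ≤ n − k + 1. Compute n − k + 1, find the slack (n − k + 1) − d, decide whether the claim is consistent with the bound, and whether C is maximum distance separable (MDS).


Singleton RHS = n − k + 1 = 21, slack = 18, bound satisfied, not MDS.

Singleton bound: d ≤ n − k + 1.
Here n = 23, k = 3, so n − k + 1 = 21.
Given d = 3, check d ≤ 21: YES.
Slack = (n − k + 1) − d = 18.
The code is NOT MDS (slack = 18 > 0).
Description: the claimed parameters are [23, 3, 3]_4; such a code would be non-MDS.


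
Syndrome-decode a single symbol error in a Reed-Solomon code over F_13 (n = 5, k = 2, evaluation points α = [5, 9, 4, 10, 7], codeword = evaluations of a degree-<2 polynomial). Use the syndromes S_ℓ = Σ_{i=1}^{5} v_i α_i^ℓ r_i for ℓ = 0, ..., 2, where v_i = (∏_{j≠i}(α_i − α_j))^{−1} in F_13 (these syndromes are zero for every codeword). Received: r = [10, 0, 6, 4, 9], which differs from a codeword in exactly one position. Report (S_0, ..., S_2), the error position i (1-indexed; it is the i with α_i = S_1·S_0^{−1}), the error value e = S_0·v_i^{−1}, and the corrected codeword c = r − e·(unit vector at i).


S = (3, 8, 4), error at position 5, error magnitude e = 4, c = [10, 0, 6, 4, 5].

Step 1: column multipliers v_i = (∏_{j≠i}(α_i − α_j))^{−1} mod 13.
  i = 1 (α = 5): (5−9)(5−4)(5−10)(5−7) = (−4)·1·(−5)·(−2) = −40 ≡ 12, so v_1 = 12^{−1} = 12 (mod 13).
  i = 2 (α = 9): (9−5)(9−4)(9−10)(9−7) = 4·5·(−1)·2 = −40 ≡ 12, so v_2 = 12^{−1} = 12 (mod 13).
  i = 3 (α = 4): (4−5)(4−9)(4−10)(4−7) = (−1)·(−5)·(−6)·(−3) = 90 ≡ 12, so v_3 = 12^{−1} = 12 (mod 13).
  i = 4 (α = 10): (10−5)(10−9)(10−4)(10−7) = 5·1·6·3 = 90 ≡ 12, so v_4 = 12^{−1} = 12 (mod 13).
  i = 5 (α = 7): (7−5)(7−9)(7−4)(7−10) = 2·(−2)·3·(−3) = 36 ≡ 10, so v_5 = 10^{−1} = 4 (mod 13).
  v = [12, 12, 12, 12, 4].
Step 2: syndromes of r = [10, 0, 6, 4, 9] (all sums mod 13).
  S_0 = Σ v_i r_i = 12·10 + 12·0 + 12·6 + 12·4 + 4·9 = 276 ≡ 3.
  S_1 = Σ v_i α_i r_i = 12·5·10 + 12·9·0 + 12·4·6 + 12·10·4 + 4·7·9 = 1620 ≡ 8.
  α_i^2 mod 13 = [12, 3, 3, 9, 10].
  S_2 = Σ v_i α_i^2 r_i = 12·12·10 + 12·3·0 + 12·3·6 + 12·9·4 + 4·10·9 = 2448 ≡ 4.
  S = (3, 8, 4) ≠ 0, so r is not a codeword (an error is present).
Step 3: locate the error. For a single error e at position i, S_ℓ = v_i·e·α_i^ℓ, so α_err = S_1/S_0.
  S_0^{−1} = 3^{−1} = 9 (mod 13), so α_err = 8·9 = 72 ≡ 7 = α_5. Error position i = 5.
  Consistency check: S_2/S_1 = 4·5 = 20 ≡ 7 = α_err ✓ (single-error assumption holds).
Step 4: error magnitude e = S_0/v_5 = S_0·∏_{j≠5}(α_5 − α_j) = 3·10 = 30 ≡ 4 (mod 13).
Step 5: correct position 5: c_5 = r_5 − e = 9 − 4 ≡ 5 (mod 13). Hence c = [10, 0, 6, 4, 5].
  Check: interpolating c through the α_i gives m(x) = 3 + 4·x (degree < 2) with m(α_i) = c_i for every i, so c is indeed a codeword.


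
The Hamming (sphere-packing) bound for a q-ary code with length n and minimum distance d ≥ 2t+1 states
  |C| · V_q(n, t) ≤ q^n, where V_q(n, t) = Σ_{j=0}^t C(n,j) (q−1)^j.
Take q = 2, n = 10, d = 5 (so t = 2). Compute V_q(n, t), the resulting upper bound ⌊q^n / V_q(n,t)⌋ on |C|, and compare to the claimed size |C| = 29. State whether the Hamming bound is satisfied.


V_q(n, t) = 56, q^n = 1024, Hamming bound = 18, |C| = 29 > bound (violated).

Step 1: Compute V_q(n, t) = Σ_{j=0}^2 C(n, j) (q−1)^j.
  j = 0: C(10,0)·(1)^0 = 1·1 = 1.
  j = 1: C(10,1)·(1)^1 = 10·1 = 10.
  j = 2: C(10,2)·(1)^2 = 45·1 = 45.
  V_q(n, t) = 1 + 10 + 45 = 56.
Step 2: q^n = 2^10 = 1024.
Step 3: Hamming bound ⌊q^n / V_q(n,t)⌋ = ⌊1024/56⌋ = 18.
Step 4: Compare |C| = 29 to 18: violated.
The claimed |C| lies above the Hamming bound, so no 2-ary code of length 10 with d ≥ 5 can have 29 codewords.


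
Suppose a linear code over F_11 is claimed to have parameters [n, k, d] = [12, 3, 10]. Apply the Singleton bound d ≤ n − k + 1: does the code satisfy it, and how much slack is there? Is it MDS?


Singleton RHS = n − k + 1 = 10, slack = 0, bound satisfied, MDS.

Singleton bound: d ≤ n − k + 1.
Here n = 12, k = 3, so n − k + 1 = 10.
Given d = 10, check d ≤ 10: YES.
Slack = (n − k + 1) − d = 0.
The code is MDS (slack = 0).
Description: the claimed parameters are [12, 3, 10]_11; such a code would be MDS (meets Singleton bound).


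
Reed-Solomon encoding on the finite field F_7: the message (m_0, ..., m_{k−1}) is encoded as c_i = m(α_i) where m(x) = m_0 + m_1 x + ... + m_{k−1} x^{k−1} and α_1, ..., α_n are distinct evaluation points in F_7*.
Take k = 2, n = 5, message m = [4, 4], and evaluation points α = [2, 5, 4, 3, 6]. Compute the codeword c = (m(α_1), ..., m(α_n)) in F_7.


c = [5, 3, 6, 2, 0]

Message polynomial: m(x) = 4 + 4·x (mod 7).
For each evaluation point α_i, compute m(α_i) mod 7:
  α_1 = 2: Horner steps 4 → 5, so m(2) = 5.
  α_2 = 5: Horner steps 4 → 3, so m(5) = 3.
  α_3 = 4: Horner steps 4 → 6, so m(4) = 6.
  α_4 = 3: Horner steps 4 → 2, so m(3) = 2.
  α_5 = 6: Horner steps 4 → 0, so m(6) = 0.
Codeword c = [5, 3, 6, 2, 0] ∈ F_7^5.


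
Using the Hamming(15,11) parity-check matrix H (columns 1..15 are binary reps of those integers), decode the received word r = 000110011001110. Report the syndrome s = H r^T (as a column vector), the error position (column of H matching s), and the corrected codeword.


s = (1, 1, 1, 1)^T, error position = 15, corrected codeword c = 000110011001111

Compute s = H r^T mod 2 one row at a time:
  s_1 = 1 + 1 + 0 + 0 + 1 + 1 + 1 + 0 = 5 ≡ 1 (mod 2).
  s_2 = 1 + 1 + 0 + 0 + 1 + 1 + 1 + 0 = 5 ≡ 1 (mod 2).
  s_3 = 0 + 0 + 0 + 0 + 0 + 0 + 1 + 0 = 1 ≡ 1 (mod 2).
  s_4 = 0 + 0 + 1 + 0 + 1 + 0 + 1 + 0 = 3 ≡ 1 (mod 2).
s = (1, 1, 1, 1)^T — this equals column 15 of H (binary 1111), so error is at position 15.
Correct: flip bit 15 of r = 000110011001110 to get c = 000110011001111.


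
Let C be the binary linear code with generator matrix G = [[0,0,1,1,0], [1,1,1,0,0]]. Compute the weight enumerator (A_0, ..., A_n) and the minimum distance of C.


Weight distribution: A_0 = 1, A_2 = 1, A_3 = 2. Minimum distance d = 2.

Enumerate all 2^2 = 4 messages m ∈ F_2^2.
For each, compute codeword c = mG in F_2^5, then tally its weight.
  m = 00 → c = 00000, weight = 0.
  m = 10 → c = 00110, weight = 2.
  m = 01 → c = 11100, weight = 3.
  m = 11 → c = 11010, weight = 3.
Tally weights:
  weight 0: 1 codewords.
  weight 2: 1 codewords.
  weight 3: 2 codewords.
Minimum distance d = smallest w > 0 with A_w > 0 = 2.
Sanity: Σ A_w = 4 = 2^2 = 4 ✓.


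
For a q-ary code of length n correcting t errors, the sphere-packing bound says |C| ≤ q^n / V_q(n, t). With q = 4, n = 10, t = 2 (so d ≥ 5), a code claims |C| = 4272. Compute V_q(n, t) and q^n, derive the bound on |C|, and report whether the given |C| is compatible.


V_q(n, t) = 436, q^n = 1048576, Hamming bound = 2404, |C| = 4272 > bound (violated).

Step 1: Compute V_q(n, t) = Σ_{j=0}^2 C(n, j) (q−1)^j.
  j = 0: C(10,0)·(3)^0 = 1·1 = 1.
  j = 1: C(10,1)·(3)^1 = 10·3 = 30.
  j = 2: C(10,2)·(3)^2 = 45·9 = 405.
  V_q(n, t) = 1 + 30 + 405 = 436.
Step 2: q^n = 4^10 = 1048576.
Step 3: Hamming bound ⌊q^n / V_q(n,t)⌋ = ⌊1048576/436⌋ = 2404.
Step 4: Compare |C| = 4272 to 2404: violated.
The claimed |C| lies above the Hamming bound, so no 4-ary code of length 10 with d ≥ 5 can have 4272 codewords.


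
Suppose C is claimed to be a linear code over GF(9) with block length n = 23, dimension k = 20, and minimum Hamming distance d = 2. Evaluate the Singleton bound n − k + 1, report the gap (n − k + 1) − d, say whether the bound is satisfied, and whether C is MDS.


Singleton RHS = n − k + 1 = 4, slack = 2, bound satisfied, not MDS.

Singleton bound: d ≤ n − k + 1.
Here n = 23, k = 20, so n − k + 1 = 4.
Given d = 2, check d ≤ 4: YES.
Slack = (n − k + 1) − d = 2.
The code is NOT MDS (slack = 2 > 0).
Description: the claimed parameters are [23, 20, 2]_9; such a code would be non-MDS.


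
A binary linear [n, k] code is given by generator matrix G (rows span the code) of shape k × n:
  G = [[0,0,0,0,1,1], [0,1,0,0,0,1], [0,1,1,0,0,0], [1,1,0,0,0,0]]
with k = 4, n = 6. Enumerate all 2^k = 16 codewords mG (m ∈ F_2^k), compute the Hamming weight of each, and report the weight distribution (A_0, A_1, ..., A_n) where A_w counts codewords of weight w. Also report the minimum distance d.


Weight distribution: A_0 = 1, A_2 = 10, A_4 = 5. Minimum distance d = 2.

Enumerate all 2^4 = 16 messages m ∈ F_2^4.
For each, compute codeword c = mG in F_2^6, then tally its weight.
  m = 0000 → c = 000000, weight = 0.
  m = 1000 → c = 000011, weight = 2.
  m = 0100 → c = 010001, weight = 2.
  m = 1100 → c = 010010, weight = 2.
  m = 0010 → c = 011000, weight = 2.
  m = 1010 → c = 011011, weight = 4.
  m = 0110 → c = 001001, weight = 2.
  m = 1110 → c = 001010, weight = 2.
  m = 0001 → c = 110000, weight = 2.
  m = 1001 → c = 110011, weight = 4.
  m = 0101 → c = 100001, weight = 2.
  m = 1101 → c = 100010, weight = 2.
  m = 0011 → c = 101000, weight = 2.
  m = 1011 → c = 101011, weight = 4.
  m = 0111 → c = 111001, weight = 4.
  m = 1111 → c = 111010, weight = 4.
Tally weights:
  weight 0: 1 codewords.
  weight 2: 10 codewords.
  weight 4: 5 codewords.
Minimum distance d = smallest w > 0 with A_w > 0 = 2.
Sanity: Σ A_w = 16 = 2^4 = 16 ✓.


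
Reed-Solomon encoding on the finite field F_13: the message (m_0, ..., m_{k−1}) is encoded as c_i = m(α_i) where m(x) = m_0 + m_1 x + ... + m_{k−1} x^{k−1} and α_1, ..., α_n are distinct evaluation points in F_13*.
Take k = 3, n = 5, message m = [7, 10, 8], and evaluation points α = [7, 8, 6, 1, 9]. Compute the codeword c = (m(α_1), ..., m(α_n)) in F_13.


c = [1, 1, 4, 12, 4]

Message polynomial: m(x) = 7 + 10·x + 8·x^2 (mod 13).
For each evaluation point α_i, compute m(α_i) mod 13:
  α_1 = 7: Horner steps 8 → 1 → 1, so m(7) = 1.
  α_2 = 8: Horner steps 8 → 9 → 1, so m(8) = 1.
  α_3 = 6: Horner steps 8 → 6 → 4, so m(6) = 4.
  α_4 = 1: Horner steps 8 → 5 → 12, so m(1) = 12.
  α_5 = 9: Horner steps 8 → 4 → 4, so m(9) = 4.
Codeword c = [1, 1, 4, 12, 4] ∈ F_13^5.


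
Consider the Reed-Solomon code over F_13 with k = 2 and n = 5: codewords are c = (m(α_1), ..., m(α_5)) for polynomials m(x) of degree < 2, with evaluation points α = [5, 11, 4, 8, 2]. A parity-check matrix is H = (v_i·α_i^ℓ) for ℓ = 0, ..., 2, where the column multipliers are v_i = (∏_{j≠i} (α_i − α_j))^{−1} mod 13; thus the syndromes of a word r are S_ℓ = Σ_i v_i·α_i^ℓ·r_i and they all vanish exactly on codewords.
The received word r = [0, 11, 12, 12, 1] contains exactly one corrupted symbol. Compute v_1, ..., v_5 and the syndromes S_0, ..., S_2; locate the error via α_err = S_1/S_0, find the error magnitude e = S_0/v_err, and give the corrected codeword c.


S = (9, 10, 1), error at position 3, error magnitude e = 3, c = [0, 11, 9, 12, 1].

Step 1: column multipliers v_i = (∏_{j≠i}(α_i − α_j))^{−1} mod 13.
  i = 1 (α = 5): (5−11)(5−4)(5−8)(5−2) = (−6)·1·(−3)·3 = 54 ≡ 2, so v_1 = 2^{−1} = 7 (mod 13).
  i = 2 (α = 11): (11−5)(11−4)(11−8)(11−2) = 6·7·3·9 = 1134 ≡ 3, so v_2 = 3^{−1} = 9 (mod 13).
  i = 3 (α = 4): (4−5)(4−11)(4−8)(4−2) = (−1)·(−7)·(−4)·2 = −56 ≡ 9, so v_3 = 9^{−1} = 3 (mod 13).
  i = 4 (α = 8): (8−5)(8−11)(8−4)(8−2) = 3·(−3)·4·6 = −216 ≡ 5, so v_4 = 5^{−1} = 8 (mod 13).
  i = 5 (α = 2): (2−5)(2−11)(2−4)(2−8) = (−3)·(−9)·(−2)·(−6) = 324 ≡ 12, so v_5 = 12^{−1} = 12 (mod 13).
  v = [7, 9, 3, 8, 12].
Step 2: syndromes of r = [0, 11, 12, 12, 1] (all sums mod 13).
  S_0 = Σ v_i r_i = 7·0 + 9·11 + 3·12 + 8·12 + 12·1 = 243 ≡ 9.
  S_1 = Σ v_i α_i r_i = 7·5·0 + 9·11·11 + 3·4·12 + 8·8·12 + 12·2·1 = 2025 ≡ 10.
  α_i^2 mod 13 = [12, 4, 3, 12, 4].
  S_2 = Σ v_i α_i^2 r_i = 7·12·0 + 9·4·11 + 3·3·12 + 8·12·12 + 12·4·1 = 1704 ≡ 1.
  S = (9, 10, 1) ≠ 0, so r is not a codeword (an error is present).
Step 3: locate the error. For a single error e at position i, S_ℓ = v_i·e·α_i^ℓ, so α_err = S_1/S_0.
  S_0^{−1} = 9^{−1} = 3 (mod 13), so α_err = 10·3 = 30 ≡ 4 = α_3. Error position i = 3.
  Consistency check: S_2/S_1 = 1·4 = 4 ≡ 4 = α_err ✓ (single-error assumption holds).
Step 4: error magnitude e = S_0/v_3 = S_0·∏_{j≠3}(α_3 − α_j) = 9·9 = 81 ≡ 3 (mod 13).
Step 5: correct position 3: c_3 = r_3 − e = 12 − 3 ≡ 9 (mod 13). Hence c = [0, 11, 9, 12, 1].
  Check: interpolating c through the α_i gives m(x) = 6 + 4·x (degree < 2) with m(α_i) = c_i for every i, so c is indeed a codeword.


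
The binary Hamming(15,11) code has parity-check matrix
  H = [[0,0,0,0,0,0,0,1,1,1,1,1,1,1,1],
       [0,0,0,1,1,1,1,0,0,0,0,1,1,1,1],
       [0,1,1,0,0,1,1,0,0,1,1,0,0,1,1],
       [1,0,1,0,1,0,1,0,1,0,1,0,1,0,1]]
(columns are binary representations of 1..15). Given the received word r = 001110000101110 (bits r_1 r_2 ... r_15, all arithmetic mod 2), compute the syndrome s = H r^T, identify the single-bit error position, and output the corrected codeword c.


s = (0, 1, 1, 1)^T, error position = 7, corrected codeword c = 001110100101110

Compute s = H r^T mod 2 one row at a time:
  s_1 = 0 + 0 + 1 + 0 + 1 + 1 + 1 + 0 = 4 ≡ 0 (mod 2).
  s_2 = 1 + 1 + 0 + 0 + 1 + 1 + 1 + 0 = 5 ≡ 1 (mod 2).
  s_3 = 0 + 1 + 0 + 0 + 1 + 0 + 1 + 0 = 3 ≡ 1 (mod 2).
  s_4 = 0 + 1 + 1 + 0 + 0 + 0 + 1 + 0 = 3 ≡ 1 (mod 2).
s = (0, 1, 1, 1)^T — this equals column 7 of H (binary 0111), so error is at position 7.
Correct: flip bit 7 of r = 001110000101110 to get c = 001110100101110.


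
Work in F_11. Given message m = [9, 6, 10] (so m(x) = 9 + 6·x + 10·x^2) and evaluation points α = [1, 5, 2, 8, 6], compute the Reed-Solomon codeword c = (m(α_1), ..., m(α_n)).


c = [3, 3, 6, 4, 9]

Message polynomial: m(x) = 9 + 6·x + 10·x^2 (mod 11).
For each evaluation point α_i, compute m(α_i) mod 11:
  α_1 = 1: Horner steps 10 → 5 → 3, so m(1) = 3.
  α_2 = 5: Horner steps 10 → 1 → 3, so m(5) = 3.
  α_3 = 2: Horner steps 10 → 4 → 6, so m(2) = 6.
  α_4 = 8: Horner steps 10 → 9 → 4, so m(8) = 4.
  α_5 = 6: Horner steps 10 → 0 → 9, so m(6) = 9.
Codeword c = [3, 3, 6, 4, 9] ∈ F_11^5.


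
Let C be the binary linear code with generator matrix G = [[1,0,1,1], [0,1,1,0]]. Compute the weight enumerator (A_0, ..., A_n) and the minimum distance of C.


Weight distribution: A_0 = 1, A_2 = 1, A_3 = 2. Minimum distance d = 2.

Enumerate all 2^2 = 4 messages m ∈ F_2^2.
For each, compute codeword c = mG in F_2^4, then tally its weight.
  m = 00 → c = 0000, weight = 0.
  m = 10 → c = 1011, weight = 3.
  m = 01 → c = 0110, weight = 2.
  m = 11 → c = 1101, weight = 3.
Tally weights:
  weight 0: 1 codewords.
  weight 2: 1 codewords.
  weight 3: 2 codewords.
Minimum distance d = smallest w > 0 with A_w > 0 = 2.
Sanity: Σ A_w = 4 = 2^2 = 4 ✓.


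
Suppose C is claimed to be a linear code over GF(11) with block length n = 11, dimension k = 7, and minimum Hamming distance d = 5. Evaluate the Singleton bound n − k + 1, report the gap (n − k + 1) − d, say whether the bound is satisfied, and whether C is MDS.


Singleton RHS = n − k + 1 = 5, slack = 0, bound satisfied, MDS.

Singleton bound: d ≤ n − k + 1.
Here n = 11, k = 7, so n − k + 1 = 5.
Given d = 5, check d ≤ 5: YES.
Slack = (n − k + 1) − d = 0.
The code is MDS (slack = 0).
Description: the claimed parameters are [11, 7, 5]_11; such a code would be MDS (meets Singleton bound).


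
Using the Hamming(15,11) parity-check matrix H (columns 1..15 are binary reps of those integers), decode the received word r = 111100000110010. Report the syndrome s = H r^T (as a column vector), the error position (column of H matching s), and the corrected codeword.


s = (1, 0, 1, 1)^T, error position = 11, corrected codeword c = 111100000100010

Compute s = H r^T mod 2 one row at a time:
  s_1 = 0 + 0 + 1 + 1 + 0 + 0 + 1 + 0 = 3 ≡ 1 (mod 2).
  s_2 = 1 + 0 + 0 + 0 + 0 + 0 + 1 + 0 = 2 ≡ 0 (mod 2).
  s_3 = 1 + 1 + 0 + 0 + 1 + 1 + 1 + 0 = 5 ≡ 1 (mod 2).
  s_4 = 1 + 1 + 0 + 0 + 0 + 1 + 0 + 0 = 3 ≡ 1 (mod 2).
s = (1, 0, 1, 1)^T — this equals column 11 of H (binary 1011), so error is at position 11.
Correct: flip bit 11 of r = 111100000110010 to get c = 111100000100010.


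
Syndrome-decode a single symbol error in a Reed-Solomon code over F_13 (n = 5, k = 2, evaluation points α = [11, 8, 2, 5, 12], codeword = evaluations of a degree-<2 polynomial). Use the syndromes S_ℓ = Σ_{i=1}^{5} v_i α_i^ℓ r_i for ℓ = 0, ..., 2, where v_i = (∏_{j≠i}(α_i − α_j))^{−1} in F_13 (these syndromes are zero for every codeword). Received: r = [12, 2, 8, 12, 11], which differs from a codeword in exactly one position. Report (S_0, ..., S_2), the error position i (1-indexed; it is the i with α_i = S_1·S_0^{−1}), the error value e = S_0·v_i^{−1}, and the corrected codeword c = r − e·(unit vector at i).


S = (6, 4, 7), error at position 4, error magnitude e = 7, c = [12, 2, 8, 5, 11].

Step 1: column multipliers v_i = (∏_{j≠i}(α_i − α_j))^{−1} mod 13.
  i = 1 (α = 11): (11−8)(11−2)(11−5)(11−12) = 3·9·6·(−1) = −162 ≡ 7, so v_1 = 7^{−1} = 2 (mod 13).
  i = 2 (α = 8): (8−11)(8−2)(8−5)(8−12) = (−3)·6·3·(−4) = 216 ≡ 8, so v_2 = 8^{−1} = 5 (mod 13).
  i = 3 (α = 2): (2−11)(2−8)(2−5)(2−12) = (−9)·(−6)·(−3)·(−10) = 1620 ≡ 8, so v_3 = 8^{−1} = 5 (mod 13).
  i = 4 (α = 5): (5−11)(5−8)(5−2)(5−12) = (−6)·(−3)·3·(−7) = −378 ≡ 12, so v_4 = 12^{−1} = 12 (mod 13).
  i = 5 (α = 12): (12−11)(12−8)(12−2)(12−5) = 1·4·10·7 = 280 ≡ 7, so v_5 = 7^{−1} = 2 (mod 13).
  v = [2, 5, 5, 12, 2].
Step 2: syndromes of r = [12, 2, 8, 12, 11] (all sums mod 13).
  S_0 = Σ v_i r_i = 2·12 + 5·2 + 5·8 + 12·12 + 2·11 = 240 ≡ 6.
  S_1 = Σ v_i α_i r_i = 2·11·12 + 5·8·2 + 5·2·8 + 12·5·12 + 2·12·11 = 1408 ≡ 4.
  α_i^2 mod 13 = [4, 12, 4, 12, 1].
  S_2 = Σ v_i α_i^2 r_i = 2·4·12 + 5·12·2 + 5·4·8 + 12·12·12 + 2·1·11 = 2126 ≡ 7.
  S = (6, 4, 7) ≠ 0, so r is not a codeword (an error is present).
Step 3: locate the error. For a single error e at position i, S_ℓ = v_i·e·α_i^ℓ, so α_err = S_1/S_0.
  S_0^{−1} = 6^{−1} = 11 (mod 13), so α_err = 4·11 = 44 ≡ 5 = α_4. Error position i = 4.
  Consistency check: S_2/S_1 = 7·10 = 70 ≡ 5 = α_err ✓ (single-error assumption holds).
Step 4: error magnitude e = S_0/v_4 = S_0·∏_{j≠4}(α_4 − α_j) = 6·12 = 72 ≡ 7 (mod 13).
Step 5: correct position 4: c_4 = r_4 − e = 12 − 7 ≡ 5 (mod 13). Hence c = [12, 2, 8, 5, 11].
  Check: interpolating c through the α_i gives m(x) = 10 + 12·x (degree < 2) with m(α_i) = c_i for every i, so c is indeed a codeword.


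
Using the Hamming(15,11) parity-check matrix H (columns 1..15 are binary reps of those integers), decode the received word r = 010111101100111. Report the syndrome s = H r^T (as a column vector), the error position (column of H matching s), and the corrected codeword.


s = (1, 1, 0, 1)^T, error position = 13, corrected codeword c = 010111101100011

Compute s = H r^T mod 2 one row at a time:
  s_1 = 0 + 1 + 1 + 0 + 0 + 1 + 1 + 1 = 5 ≡ 1 (mod 2).
  s_2 = 1 + 1 + 1 + 1 + 0 + 1 + 1 + 1 = 7 ≡ 1 (mod 2).
  s_3 = 1 + 0 + 1 + 1 + 1 + 0 + 1 + 1 = 6 ≡ 0 (mod 2).
  s_4 = 0 + 0 + 1 + 1 + 1 + 0 + 1 + 1 = 5 ≡ 1 (mod 2).
s = (1, 1, 0, 1)^T — this equals column 13 of H (binary 1101), so error is at position 13.
Correct: flip bit 13 of r = 010111101100111 to get c = 010111101100011.


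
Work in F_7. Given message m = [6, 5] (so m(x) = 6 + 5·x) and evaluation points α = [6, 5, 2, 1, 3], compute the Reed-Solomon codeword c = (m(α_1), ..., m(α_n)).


c = [1, 3, 2, 4, 0]

Message polynomial: m(x) = 6 + 5·x (mod 7).
For each evaluation point α_i, compute m(α_i) mod 7:
  α_1 = 6: Horner steps 5 → 1, so m(6) = 1.
  α_2 = 5: Horner steps 5 → 3, so m(5) = 3.
  α_3 = 2: Horner steps 5 → 2, so m(2) = 2.
  α_4 = 1: Horner steps 5 → 4, so m(1) = 4.
  α_5 = 3: Horner steps 5 → 0, so m(3) = 0.
Codeword c = [1, 3, 2, 4, 0] ∈ F_7^5.


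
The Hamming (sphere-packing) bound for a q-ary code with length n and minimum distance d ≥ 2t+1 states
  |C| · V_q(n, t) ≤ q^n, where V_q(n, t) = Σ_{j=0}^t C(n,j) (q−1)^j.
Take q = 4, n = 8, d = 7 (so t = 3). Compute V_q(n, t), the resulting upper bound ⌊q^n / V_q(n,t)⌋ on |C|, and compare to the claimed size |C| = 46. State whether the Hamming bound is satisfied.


V_q(n, t) = 1789, q^n = 65536, Hamming bound = 36, |C| = 46 > bound (violated).

Step 1: Compute V_q(n, t) = Σ_{j=0}^3 C(n, j) (q−1)^j.
  j = 0: C(8,0)·(3)^0 = 1·1 = 1.
  j = 1: C(8,1)·(3)^1 = 8·3 = 24.
  j = 2: C(8,2)·(3)^2 = 28·9 = 252.
  j = 3: C(8,3)·(3)^3 = 56·27 = 1512.
  V_q(n, t) = 1 + 24 + 252 + 1512 = 1789.
Step 2: q^n = 4^8 = 65536.
Step 3: Hamming bound ⌊q^n / V_q(n,t)⌋ = ⌊65536/1789⌋ = 36.
Step 4: Compare |C| = 46 to 36: violated.
The claimed |C| lies above the Hamming bound, so no 4-ary code of length 8 with d ≥ 7 can have 46 codewords.
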